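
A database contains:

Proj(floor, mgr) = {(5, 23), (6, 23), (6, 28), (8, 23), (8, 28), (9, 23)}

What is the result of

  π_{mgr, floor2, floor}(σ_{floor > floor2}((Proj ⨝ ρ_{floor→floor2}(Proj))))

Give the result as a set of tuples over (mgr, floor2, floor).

ρ[floor→floor2]: schema becomes (floor2, mgr); tuples unchanged.
Joining Proj and ρ_{floor→floor2}(Proj) on mgr yields {(5, 23, 5), (5, 23, 6), (5, 23, 8), (5, 23, 9), (6, 23, 5), (6, 23, 6), (6, 23, 8), (6, 23, 9), (6, 28, 6), (6, 28, 8), (8, 23, 5), (8, 23, 6), (8, 23, 8), (8, 23, 9), (8, 28, 6), (8, 28, 8), (9, 23, 5), (9, 23, 6), (9, 23, 8), (9, 23, 9)}.
Selection floor > floor2: {(6, 23, 5), (8, 23, 5), (8, 23, 6), (8, 28, 6), (9, 23, 5), (9, 23, 6), (9, 23, 8)}
π[mgr, floor2, floor]: project onto (mgr, floor2, floor) → {(23, 5, 6), (23, 5, 8), (23, 5, 9), (23, 6, 8), (23, 6, 9), (23, 8, 9), (28, 6, 8)}

{(23, 5, 6), (23, 5, 8), (23, 5, 9), (23, 6, 8), (23, 6, 9), (23, 8, 9), (28, 6, 8)}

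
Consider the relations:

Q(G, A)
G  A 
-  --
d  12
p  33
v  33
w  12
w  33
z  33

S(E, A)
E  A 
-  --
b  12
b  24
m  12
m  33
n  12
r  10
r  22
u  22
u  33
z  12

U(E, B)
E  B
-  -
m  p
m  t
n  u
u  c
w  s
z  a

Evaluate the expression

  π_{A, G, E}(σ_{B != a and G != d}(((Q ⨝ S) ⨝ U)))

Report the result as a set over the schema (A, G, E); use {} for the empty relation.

Q ⋈ S (natural join on A): {(d, 12, b), (d, 12, m), (d, 12, n), (d, 12, z), (p, 33, m), (p, 33, u), (v, 33, m), (v, 33, u), (w, 12, b), (w, 12, m), (w, 12, n), (w, 12, z), (w, 33, m), (w, 33, u), (z, 33, m), (z, 33, u)}
(Q ⨝ S) ⋈ U (natural join on E): {(d, 12, m, p), (d, 12, m, t), (d, 12, n, u), (d, 12, z, a), (p, 33, m, p), (p, 33, m, t), (p, 33, u, c), (v, 33, m, p), (v, 33, m, t), (v, 33, u, c), (w, 12, m, p), (w, 12, m, t), (w, 12, n, u), (w, 12, z, a), (w, 33, m, p), (w, 33, m, t), (w, 33, u, c), (z, 33, m, p), (z, 33, m, t), (z, 33, u, c)}
σ[B != a and G != d]: keep tuples satisfying B != a and G != d → {(p, 33, m, p), (p, 33, m, t), (p, 33, u, c), (v, 33, m, p), (v, 33, m, t), (v, 33, u, c), (w, 12, m, p), (w, 12, m, t), (w, 12, n, u), (w, 33, m, p), (w, 33, m, t), (w, 33, u, c), (z, 33, m, p), (z, 33, m, t), (z, 33, u, c)}
π_{A, G, E} gives {(12, w, m), (12, w, n), (33, p, m), (33, p, u), (33, v, m), (33, v, u), (33, w, m), (33, w, u), (33, z, m), (33, z, u)} (5 duplicate(s) eliminated).

{(12, w, m), (12, w, n), (33, p, m), (33, p, u), (33, v, m), (33, v, u), (33, w, m), (33, w, u), (33, z, m), (33, z, u)}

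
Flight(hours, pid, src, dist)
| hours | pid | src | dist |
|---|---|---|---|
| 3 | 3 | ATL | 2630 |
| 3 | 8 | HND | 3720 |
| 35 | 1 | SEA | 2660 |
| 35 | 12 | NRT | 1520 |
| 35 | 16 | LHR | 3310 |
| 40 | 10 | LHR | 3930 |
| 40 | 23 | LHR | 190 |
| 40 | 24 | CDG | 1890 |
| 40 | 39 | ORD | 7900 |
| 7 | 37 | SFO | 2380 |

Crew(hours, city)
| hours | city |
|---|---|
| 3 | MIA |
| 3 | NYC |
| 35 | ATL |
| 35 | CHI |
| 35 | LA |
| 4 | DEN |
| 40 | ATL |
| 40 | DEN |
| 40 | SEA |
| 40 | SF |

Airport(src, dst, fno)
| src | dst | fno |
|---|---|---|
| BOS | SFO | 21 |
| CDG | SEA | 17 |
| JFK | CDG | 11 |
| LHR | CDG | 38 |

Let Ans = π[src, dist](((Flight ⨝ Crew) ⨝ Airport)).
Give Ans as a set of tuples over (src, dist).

Joining Flight and Crew on hours yields {(3, 3, ATL, 2630, MIA), (3, 3, ATL, 2630, NYC), (3, 8, HND, 3720, MIA), (3, 8, HND, 3720, NYC), (35, 1, SEA, 2660, ATL), (35, 1, SEA, 2660, CHI), (35, 1, SEA, 2660, LA), (35, 12, NRT, 1520, ATL), (35, 12, NRT, 1520, CHI), (35, 12, NRT, 1520, LA), (35, 16, LHR, 3310, ATL), (35, 16, LHR, 3310, CHI), (35, 16, LHR, 3310, LA), (40, 10, LHR, 3930, ATL), (40, 10, LHR, 3930, DEN), (40, 10, LHR, 3930, SEA), (40, 10, LHR, 3930, SF), (40, 23, LHR, 190, ATL), (40, 23, LHR, 190, DEN), (40, 23, LHR, 190, SEA), (40, 23, LHR, 190, SF), (40, 24, CDG, 1890, ATL), (40, 24, CDG, 1890, DEN), (40, 24, CDG, 1890, SEA), (40, 24, CDG, 1890, SF), (40, 39, ORD, 7900, ATL), (40, 39, ORD, 7900, DEN), (40, 39, ORD, 7900, SEA), (40, 39, ORD, 7900, SF)}.
Joining (Flight ⨝ Crew) and Airport on src yields {(35, 16, LHR, 3310, ATL, CDG, 38), (35, 16, LHR, 3310, CHI, CDG, 38), (35, 16, LHR, 3310, LA, CDG, 38), (40, 10, LHR, 3930, ATL, CDG, 38), (40, 10, LHR, 3930, DEN, CDG, 38), (40, 10, LHR, 3930, SEA, CDG, 38), (40, 10, LHR, 3930, SF, CDG, 38), (40, 23, LHR, 190, ATL, CDG, 38), (40, 23, LHR, 190, DEN, CDG, 38), (40, 23, LHR, 190, SEA, CDG, 38), (40, 23, LHR, 190, SF, CDG, 38), (40, 24, CDG, 1890, ATL, SEA, 17), (40, 24, CDG, 1890, DEN, SEA, 17), (40, 24, CDG, 1890, SEA, SEA, 17), (40, 24, CDG, 1890, SF, SEA, 17)}.
Projecting to src, dist (11 duplicate(s) eliminated): {(CDG, 1890), (LHR, 190), (LHR, 3310), (LHR, 3930)}

{(CDG, 1890), (LHR, 190), (LHR, 3310), (LHR, 3930)}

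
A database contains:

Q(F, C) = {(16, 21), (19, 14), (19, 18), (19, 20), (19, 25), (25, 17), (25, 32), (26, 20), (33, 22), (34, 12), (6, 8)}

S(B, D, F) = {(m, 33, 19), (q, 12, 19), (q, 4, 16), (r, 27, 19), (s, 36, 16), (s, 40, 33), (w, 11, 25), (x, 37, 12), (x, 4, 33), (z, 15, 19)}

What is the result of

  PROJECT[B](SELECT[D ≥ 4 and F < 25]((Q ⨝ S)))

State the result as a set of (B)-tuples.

Joining Q and S on F yields {(16, 21, q, 4), (16, 21, s, 36), (19, 14, m, 33), (19, 14, q, 12), (19, 14, r, 27), (19, 14, z, 15), (19, 18, m, 33), (19, 18, q, 12), (19, 18, r, 27), (19, 18, z, 15), (19, 20, m, 33), (19, 20, q, 12), (19, 20, r, 27), (19, 20, z, 15), (19, 25, m, 33), (19, 25, q, 12), (19, 25, r, 27), (19, 25, z, 15), (25, 17, w, 11), (25, 32, w, 11), (33, 22, s, 40), (33, 22, x, 4)}.
Apply σ_{D ≥ 4 and F < 25}; surviving tuples: {(16, 21, q, 4), (16, 21, s, 36), (19, 14, m, 33), (19, 14, q, 12), (19, 14, r, 27), (19, 14, z, 15), (19, 18, m, 33), (19, 18, q, 12), (19, 18, r, 27), (19, 18, z, 15), (19, 20, m, 33), (19, 20, q, 12), (19, 20, r, 27), (19, 20, z, 15), (19, 25, m, 33), (19, 25, q, 12), (19, 25, r, 27), (19, 25, z, 15)}
π_{B} gives {m, q, r, s, z} (13 duplicate(s) eliminated).

{m, q, r, s, z}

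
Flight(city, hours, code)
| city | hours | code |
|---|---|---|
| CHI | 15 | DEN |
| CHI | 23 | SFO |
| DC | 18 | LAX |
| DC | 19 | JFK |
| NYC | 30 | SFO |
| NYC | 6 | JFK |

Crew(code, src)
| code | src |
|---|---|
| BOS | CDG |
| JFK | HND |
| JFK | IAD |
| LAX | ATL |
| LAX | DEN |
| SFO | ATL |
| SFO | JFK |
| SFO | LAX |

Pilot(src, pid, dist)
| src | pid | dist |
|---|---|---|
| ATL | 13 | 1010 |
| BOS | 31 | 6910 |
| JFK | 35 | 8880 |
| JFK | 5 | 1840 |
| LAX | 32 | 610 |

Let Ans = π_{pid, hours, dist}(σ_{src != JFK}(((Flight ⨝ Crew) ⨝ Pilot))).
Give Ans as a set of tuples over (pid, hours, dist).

{(13, 18, 1010), (13, 23, 1010), (13, 30, 1010), (32, 23, 610), (32, 30, 610)}

Natural join on code: {(CHI, 23, SFO, ATL), (CHI, 23, SFO, JFK), (CHI, 23, SFO, LAX), (DC, 18, LAX, ATL), (DC, 18, LAX, DEN), (DC, 19, JFK, HND), (DC, 19, JFK, IAD), (NYC, 30, SFO, ATL), (NYC, 30, SFO, JFK), (NYC, 30, SFO, LAX), (NYC, 6, JFK, HND), (NYC, 6, JFK, IAD)}
Natural join on src: {(CHI, 23, SFO, ATL, 13, 1010), (CHI, 23, SFO, JFK, 35, 8880), (CHI, 23, SFO, JFK, 5, 1840), (CHI, 23, SFO, LAX, 32, 610), (DC, 18, LAX, ATL, 13, 1010), (NYC, 30, SFO, ATL, 13, 1010), (NYC, 30, SFO, JFK, 35, 8880), (NYC, 30, SFO, JFK, 5, 1840), (NYC, 30, SFO, LAX, 32, 610)}
Filtering on src != JFK leaves {(CHI, 23, SFO, ATL, 13, 1010), (CHI, 23, SFO, LAX, 32, 610), (DC, 18, LAX, ATL, 13, 1010), (NYC, 30, SFO, ATL, 13, 1010), (NYC, 30, SFO, LAX, 32, 610)}.
π[pid, hours, dist]: project onto (pid, hours, dist) → {(13, 18, 1010), (13, 23, 1010), (13, 30, 1010), (32, 23, 610), (32, 30, 610)}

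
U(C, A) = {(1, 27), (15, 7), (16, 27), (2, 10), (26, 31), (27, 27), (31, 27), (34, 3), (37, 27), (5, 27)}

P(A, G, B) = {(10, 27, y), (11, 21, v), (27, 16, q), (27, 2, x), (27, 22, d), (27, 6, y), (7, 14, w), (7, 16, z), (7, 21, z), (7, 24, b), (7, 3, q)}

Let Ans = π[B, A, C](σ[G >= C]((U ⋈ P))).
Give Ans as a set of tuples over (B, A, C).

{(b, 7, 15), (d, 27, 1), (d, 27, 16), (d, 27, 5), (q, 27, 1), (q, 27, 16), (q, 27, 5), (x, 27, 1), (y, 10, 2), (y, 27, 1), (y, 27, 5), (z, 7, 15)}

U ⋈ P (natural join on A): {(1, 27, 16, q), (1, 27, 2, x), (1, 27, 22, d), (1, 27, 6, y), (15, 7, 14, w), (15, 7, 16, z), (15, 7, 21, z), (15, 7, 24, b), (15, 7, 3, q), (16, 27, 16, q), (16, 27, 2, x), (16, 27, 22, d), (16, 27, 6, y), (2, 10, 27, y), (27, 27, 16, q), (27, 27, 2, x), (27, 27, 22, d), (27, 27, 6, y), (31, 27, 16, q), (31, 27, 2, x), (31, 27, 22, d), (31, 27, 6, y), (37, 27, 16, q), (37, 27, 2, x), (37, 27, 22, d), (37, 27, 6, y), (5, 27, 16, q), (5, 27, 2, x), (5, 27, 22, d), (5, 27, 6, y)}
Filtering on G >= C leaves {(1, 27, 16, q), (1, 27, 2, x), (1, 27, 22, d), (1, 27, 6, y), (15, 7, 16, z), (15, 7, 21, z), (15, 7, 24, b), (16, 27, 16, q), (16, 27, 22, d), (2, 10, 27, y), (5, 27, 16, q), (5, 27, 22, d), (5, 27, 6, y)}.
π_{B, A, C} gives {(b, 7, 15), (d, 27, 1), (d, 27, 16), (d, 27, 5), (q, 27, 1), (q, 27, 16), (q, 27, 5), (x, 27, 1), (y, 10, 2), (y, 27, 1), (y, 27, 5), (z, 7, 15)} (1 duplicate(s) eliminated).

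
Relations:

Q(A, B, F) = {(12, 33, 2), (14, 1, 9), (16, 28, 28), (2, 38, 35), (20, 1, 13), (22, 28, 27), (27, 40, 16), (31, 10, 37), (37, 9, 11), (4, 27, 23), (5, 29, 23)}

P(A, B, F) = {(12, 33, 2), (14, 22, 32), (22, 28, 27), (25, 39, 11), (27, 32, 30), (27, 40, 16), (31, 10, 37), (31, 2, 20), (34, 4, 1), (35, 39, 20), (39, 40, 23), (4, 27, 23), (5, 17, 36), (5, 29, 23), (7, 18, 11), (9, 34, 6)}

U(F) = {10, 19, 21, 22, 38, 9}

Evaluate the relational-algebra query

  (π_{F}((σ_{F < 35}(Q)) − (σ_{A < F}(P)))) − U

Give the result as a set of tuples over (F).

{11, 13, 16, 2, 28}

Apply σ_{F < 35}; surviving tuples: {(12, 33, 2), (14, 1, 9), (16, 28, 28), (20, 1, 13), (22, 28, 27), (27, 40, 16), (37, 9, 11), (4, 27, 23), (5, 29, 23)}
Apply σ_{A < F}; surviving tuples: {(14, 22, 32), (22, 28, 27), (27, 32, 30), (31, 10, 37), (4, 27, 23), (5, 17, 36), (5, 29, 23), (7, 18, 11)}
Taking the difference: {(12, 33, 2), (14, 1, 9), (16, 28, 28), (20, 1, 13), (27, 40, 16), (37, 9, 11)}
π_{F} gives {11, 13, 16, 2, 28, 9}.
Taking the difference: {11, 13, 16, 2, 28}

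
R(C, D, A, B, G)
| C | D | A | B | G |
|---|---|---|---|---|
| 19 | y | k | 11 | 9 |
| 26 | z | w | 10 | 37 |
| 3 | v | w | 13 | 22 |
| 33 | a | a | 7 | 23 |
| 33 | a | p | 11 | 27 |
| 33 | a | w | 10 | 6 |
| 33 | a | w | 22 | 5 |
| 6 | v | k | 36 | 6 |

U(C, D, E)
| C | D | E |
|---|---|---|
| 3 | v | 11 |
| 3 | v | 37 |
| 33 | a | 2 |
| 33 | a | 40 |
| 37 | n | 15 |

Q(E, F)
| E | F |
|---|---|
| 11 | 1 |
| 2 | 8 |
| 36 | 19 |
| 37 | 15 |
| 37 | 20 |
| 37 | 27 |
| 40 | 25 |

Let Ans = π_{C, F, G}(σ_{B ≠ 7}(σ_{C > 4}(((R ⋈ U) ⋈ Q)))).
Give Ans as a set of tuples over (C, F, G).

{(33, 25, 27), (33, 25, 5), (33, 25, 6), (33, 8, 27), (33, 8, 5), (33, 8, 6)}

Natural join on C, D: {(3, v, w, 13, 22, 11), (3, v, w, 13, 22, 37), (33, a, a, 7, 23, 2), (33, a, a, 7, 23, 40), (33, a, p, 11, 27, 2), (33, a, p, 11, 27, 40), (33, a, w, 10, 6, 2), (33, a, w, 10, 6, 40), (33, a, w, 22, 5, 2), (33, a, w, 22, 5, 40)}
Natural join on E: {(3, v, w, 13, 22, 11, 1), (3, v, w, 13, 22, 37, 15), (3, v, w, 13, 22, 37, 20), (3, v, w, 13, 22, 37, 27), (33, a, a, 7, 23, 2, 8), (33, a, a, 7, 23, 40, 25), (33, a, p, 11, 27, 2, 8), (33, a, p, 11, 27, 40, 25), (33, a, w, 10, 6, 2, 8), (33, a, w, 10, 6, 40, 25), (33, a, w, 22, 5, 2, 8), (33, a, w, 22, 5, 40, 25)}
Selection C > 4: {(33, a, a, 7, 23, 2, 8), (33, a, a, 7, 23, 40, 25), (33, a, p, 11, 27, 2, 8), (33, a, p, 11, 27, 40, 25), (33, a, w, 10, 6, 2, 8), (33, a, w, 10, 6, 40, 25), (33, a, w, 22, 5, 2, 8), (33, a, w, 22, 5, 40, 25)}
Selection B ≠ 7: {(33, a, p, 11, 27, 2, 8), (33, a, p, 11, 27, 40, 25), (33, a, w, 10, 6, 2, 8), (33, a, w, 10, 6, 40, 25), (33, a, w, 22, 5, 2, 8), (33, a, w, 22, 5, 40, 25)}
Keep only column(s) C, F, G: {(33, 25, 27), (33, 25, 5), (33, 25, 6), (33, 8, 27), (33, 8, 5), (33, 8, 6)}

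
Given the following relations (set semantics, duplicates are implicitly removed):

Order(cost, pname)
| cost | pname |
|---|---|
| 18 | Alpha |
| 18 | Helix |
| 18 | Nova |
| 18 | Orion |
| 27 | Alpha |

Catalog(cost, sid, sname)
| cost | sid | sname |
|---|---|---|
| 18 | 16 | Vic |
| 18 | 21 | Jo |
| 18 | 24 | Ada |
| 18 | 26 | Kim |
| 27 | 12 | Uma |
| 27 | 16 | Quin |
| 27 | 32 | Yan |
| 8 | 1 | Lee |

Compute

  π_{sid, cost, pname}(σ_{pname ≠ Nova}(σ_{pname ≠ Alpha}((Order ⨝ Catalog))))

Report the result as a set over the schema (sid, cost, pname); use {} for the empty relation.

{(16, 18, Helix), (16, 18, Orion), (21, 18, Helix), (21, 18, Orion), (24, 18, Helix), (24, 18, Orion), (26, 18, Helix), (26, 18, Orion)}

Joining Order and Catalog on cost yields {(18, Alpha, 16, Vic), (18, Alpha, 21, Jo), (18, Alpha, 24, Ada), (18, Alpha, 26, Kim), (18, Helix, 16, Vic), (18, Helix, 21, Jo), (18, Helix, 24, Ada), (18, Helix, 26, Kim), (18, Nova, 16, Vic), (18, Nova, 21, Jo), (18, Nova, 24, Ada), (18, Nova, 26, Kim), (18, Orion, 16, Vic), (18, Orion, 21, Jo), (18, Orion, 24, Ada), (18, Orion, 26, Kim), (27, Alpha, 12, Uma), (27, Alpha, 16, Quin), (27, Alpha, 32, Yan)}.
Filtering on pname ≠ Alpha leaves {(18, Helix, 16, Vic), (18, Helix, 21, Jo), (18, Helix, 24, Ada), (18, Helix, 26, Kim), (18, Nova, 16, Vic), (18, Nova, 21, Jo), (18, Nova, 24, Ada), (18, Nova, 26, Kim), (18, Orion, 16, Vic), (18, Orion, 21, Jo), (18, Orion, 24, Ada), (18, Orion, 26, Kim)}.
Filtering on pname ≠ Nova leaves {(18, Helix, 16, Vic), (18, Helix, 21, Jo), (18, Helix, 24, Ada), (18, Helix, 26, Kim), (18, Orion, 16, Vic), (18, Orion, 21, Jo), (18, Orion, 24, Ada), (18, Orion, 26, Kim)}.
π_{sid, cost, pname} gives {(16, 18, Helix), (16, 18, Orion), (21, 18, Helix), (21, 18, Orion), (24, 18, Helix), (24, 18, Orion), (26, 18, Helix), (26, 18, Orion)}.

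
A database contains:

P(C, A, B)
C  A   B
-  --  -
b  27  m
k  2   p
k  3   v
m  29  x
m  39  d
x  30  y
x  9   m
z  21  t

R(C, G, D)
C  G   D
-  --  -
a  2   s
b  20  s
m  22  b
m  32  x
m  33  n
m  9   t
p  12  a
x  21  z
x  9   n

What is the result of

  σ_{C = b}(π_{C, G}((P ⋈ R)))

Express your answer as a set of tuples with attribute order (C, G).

P ⋈ R (natural join on C): {(b, 27, m, 20, s), (m, 29, x, 22, b), (m, 29, x, 32, x), (m, 29, x, 33, n), (m, 29, x, 9, t), (m, 39, d, 22, b), (m, 39, d, 32, x), (m, 39, d, 33, n), (m, 39, d, 9, t), (x, 30, y, 21, z), (x, 30, y, 9, n), (x, 9, m, 21, z), (x, 9, m, 9, n)}
Projecting to C, G (6 duplicate(s) eliminated): {(b, 20), (m, 22), (m, 32), (m, 33), (m, 9), (x, 21), (x, 9)}
Selection C = b: {(b, 20)}

{(b, 20)}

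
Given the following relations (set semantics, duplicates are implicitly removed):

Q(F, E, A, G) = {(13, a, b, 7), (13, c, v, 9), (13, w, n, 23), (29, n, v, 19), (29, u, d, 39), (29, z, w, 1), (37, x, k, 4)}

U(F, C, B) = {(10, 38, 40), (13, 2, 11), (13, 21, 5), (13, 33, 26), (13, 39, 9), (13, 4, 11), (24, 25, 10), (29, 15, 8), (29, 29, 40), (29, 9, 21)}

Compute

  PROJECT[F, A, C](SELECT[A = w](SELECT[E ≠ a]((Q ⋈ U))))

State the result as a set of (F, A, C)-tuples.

{(29, w, 15), (29, w, 29), (29, w, 9)}

Q ⋈ U (natural join on F): {(13, a, b, 7, 2, 11), (13, a, b, 7, 21, 5), (13, a, b, 7, 33, 26), (13, a, b, 7, 39, 9), (13, a, b, 7, 4, 11), (13, c, v, 9, 2, 11), (13, c, v, 9, 21, 5), (13, c, v, 9, 33, 26), (13, c, v, 9, 39, 9), (13, c, v, 9, 4, 11), (13, w, n, 23, 2, 11), (13, w, n, 23, 21, 5), (13, w, n, 23, 33, 26), (13, w, n, 23, 39, 9), (13, w, n, 23, 4, 11), (29, n, v, 19, 15, 8), (29, n, v, 19, 29, 40), (29, n, v, 19, 9, 21), (29, u, d, 39, 15, 8), (29, u, d, 39, 29, 40), (29, u, d, 39, 9, 21), (29, z, w, 1, 15, 8), (29, z, w, 1, 29, 40), (29, z, w, 1, 9, 21)}
Filtering on E ≠ a leaves {(13, c, v, 9, 2, 11), (13, c, v, 9, 21, 5), (13, c, v, 9, 33, 26), (13, c, v, 9, 39, 9), (13, c, v, 9, 4, 11), (13, w, n, 23, 2, 11), (13, w, n, 23, 21, 5), (13, w, n, 23, 33, 26), (13, w, n, 23, 39, 9), (13, w, n, 23, 4, 11), (29, n, v, 19, 15, 8), (29, n, v, 19, 29, 40), (29, n, v, 19, 9, 21), (29, u, d, 39, 15, 8), (29, u, d, 39, 29, 40), (29, u, d, 39, 9, 21), (29, z, w, 1, 15, 8), (29, z, w, 1, 29, 40), (29, z, w, 1, 9, 21)}.
Filtering on A = w leaves {(29, z, w, 1, 15, 8), (29, z, w, 1, 29, 40), (29, z, w, 1, 9, 21)}.
Projecting to F, A, C: {(29, w, 15), (29, w, 29), (29, w, 9)}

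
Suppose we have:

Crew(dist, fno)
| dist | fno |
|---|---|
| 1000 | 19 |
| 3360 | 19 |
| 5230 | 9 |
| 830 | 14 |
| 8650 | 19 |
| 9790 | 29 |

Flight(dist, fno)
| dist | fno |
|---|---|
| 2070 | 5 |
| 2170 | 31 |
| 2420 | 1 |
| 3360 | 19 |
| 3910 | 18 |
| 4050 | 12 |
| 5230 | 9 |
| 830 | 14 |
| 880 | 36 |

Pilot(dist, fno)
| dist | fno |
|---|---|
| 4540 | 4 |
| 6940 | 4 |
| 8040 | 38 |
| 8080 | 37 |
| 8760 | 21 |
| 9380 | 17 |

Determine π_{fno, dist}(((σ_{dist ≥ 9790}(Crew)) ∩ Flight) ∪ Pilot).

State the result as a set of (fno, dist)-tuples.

Apply σ_{dist ≥ 9790}; surviving tuples: {(9790, 29)}
Set intersection of the two operands is {}.
Set union of the two operands is {(4540, 4), (6940, 4), (8040, 38), (8080, 37), (8760, 21), (9380, 17)}.
π[fno, dist]: project onto (fno, dist) → {(17, 9380), (21, 8760), (37, 8080), (38, 8040), (4, 4540), (4, 6940)}

{(17, 9380), (21, 8760), (37, 8080), (38, 8040), (4, 4540), (4, 6940)}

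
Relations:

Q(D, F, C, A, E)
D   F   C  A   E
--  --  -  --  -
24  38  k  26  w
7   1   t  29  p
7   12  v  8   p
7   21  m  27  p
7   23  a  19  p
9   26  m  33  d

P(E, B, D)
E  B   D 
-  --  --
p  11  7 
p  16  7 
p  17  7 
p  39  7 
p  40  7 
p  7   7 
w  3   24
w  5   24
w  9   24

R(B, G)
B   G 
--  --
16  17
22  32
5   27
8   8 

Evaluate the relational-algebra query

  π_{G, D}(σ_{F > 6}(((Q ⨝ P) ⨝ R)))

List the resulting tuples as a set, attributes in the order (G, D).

{(17, 7), (27, 24)}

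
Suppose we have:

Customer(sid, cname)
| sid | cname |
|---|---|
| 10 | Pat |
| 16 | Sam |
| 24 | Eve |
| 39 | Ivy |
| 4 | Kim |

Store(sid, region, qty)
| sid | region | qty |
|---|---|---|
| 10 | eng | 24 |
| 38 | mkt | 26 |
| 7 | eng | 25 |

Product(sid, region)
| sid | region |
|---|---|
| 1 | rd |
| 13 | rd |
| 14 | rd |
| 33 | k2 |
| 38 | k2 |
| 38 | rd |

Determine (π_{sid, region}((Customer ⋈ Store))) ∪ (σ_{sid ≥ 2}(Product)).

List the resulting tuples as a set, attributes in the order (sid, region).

Natural join on sid: {(10, Pat, eng, 24)}
Keep only column(s) sid, region: {(10, eng)}
σ[sid ≥ 2]: keep tuples satisfying sid ≥ 2 → {(13, rd), (14, rd), (33, k2), (38, k2), (38, rd)}
Taking the union: {(10, eng), (13, rd), (14, rd), (33, k2), (38, k2), (38, rd)}

{(10, eng), (13, rd), (14, rd), (33, k2), (38, k2), (38, rd)}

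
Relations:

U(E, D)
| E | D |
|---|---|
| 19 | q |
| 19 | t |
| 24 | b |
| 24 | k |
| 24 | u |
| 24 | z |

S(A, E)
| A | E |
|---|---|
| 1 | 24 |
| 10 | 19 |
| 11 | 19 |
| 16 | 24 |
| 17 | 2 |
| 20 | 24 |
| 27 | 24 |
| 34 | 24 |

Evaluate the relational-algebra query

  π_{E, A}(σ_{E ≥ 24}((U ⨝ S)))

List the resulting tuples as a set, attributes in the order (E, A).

Natural join on E: {(19, q, 10), (19, q, 11), (19, t, 10), (19, t, 11), (24, b, 1), (24, b, 16), (24, b, 20), (24, b, 27), (24, b, 34), (24, k, 1), (24, k, 16), (24, k, 20), (24, k, 27), (24, k, 34), (24, u, 1), (24, u, 16), (24, u, 20), (24, u, 27), (24, u, 34), (24, z, 1), (24, z, 16), (24, z, 20), (24, z, 27), (24, z, 34)}
Filtering on E ≥ 24 leaves {(24, b, 1), (24, b, 16), (24, b, 20), (24, b, 27), (24, b, 34), (24, k, 1), (24, k, 16), (24, k, 20), (24, k, 27), (24, k, 34), (24, u, 1), (24, u, 16), (24, u, 20), (24, u, 27), (24, u, 34), (24, z, 1), (24, z, 16), (24, z, 20), (24, z, 27), (24, z, 34)}.
π[E, A]: project onto (E, A) (15 duplicate(s) eliminated) → {(24, 1), (24, 16), (24, 20), (24, 27), (24, 34)}

{(24, 1), (24, 16), (24, 20), (24, 27), (24, 34)}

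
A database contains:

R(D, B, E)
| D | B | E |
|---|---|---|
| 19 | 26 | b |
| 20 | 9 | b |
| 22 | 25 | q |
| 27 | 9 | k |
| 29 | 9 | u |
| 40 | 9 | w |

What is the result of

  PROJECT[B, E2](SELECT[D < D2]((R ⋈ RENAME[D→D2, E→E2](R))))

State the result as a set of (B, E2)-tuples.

ρ[D→D2, E→E2]: schema becomes (D2, B, E2); tuples unchanged.
R ⋈ RENAME[D→D2, E→E2](R) (natural join on B): {(19, 26, b, 19, b), (20, 9, b, 20, b), (20, 9, b, 27, k), (20, 9, b, 29, u), (20, 9, b, 40, w), (22, 25, q, 22, q), (27, 9, k, 20, b), (27, 9, k, 27, k), (27, 9, k, 29, u), (27, 9, k, 40, w), (29, 9, u, 20, b), (29, 9, u, 27, k), (29, 9, u, 29, u), (29, 9, u, 40, w), (40, 9, w, 20, b), (40, 9, w, 27, k), (40, 9, w, 29, u), (40, 9, w, 40, w)}
Selection D < D2: {(20, 9, b, 27, k), (20, 9, b, 29, u), (20, 9, b, 40, w), (27, 9, k, 29, u), (27, 9, k, 40, w), (29, 9, u, 40, w)}
Projecting to B, E2 (3 duplicate(s) eliminated): {(9, k), (9, u), (9, w)}

{(9, k), (9, u), (9, w)}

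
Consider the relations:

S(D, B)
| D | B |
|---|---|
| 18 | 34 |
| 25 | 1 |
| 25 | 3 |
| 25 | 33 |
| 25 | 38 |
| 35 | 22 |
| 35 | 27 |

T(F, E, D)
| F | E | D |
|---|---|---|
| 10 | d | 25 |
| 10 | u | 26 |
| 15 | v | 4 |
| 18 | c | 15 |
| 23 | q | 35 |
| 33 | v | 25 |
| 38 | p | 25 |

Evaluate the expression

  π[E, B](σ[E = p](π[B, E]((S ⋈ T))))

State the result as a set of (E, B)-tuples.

{(p, 1), (p, 3), (p, 33), (p, 38)}

S ⋈ T (natural join on D): {(25, 1, 10, d), (25, 1, 33, v), (25, 1, 38, p), (25, 3, 10, d), (25, 3, 33, v), (25, 3, 38, p), (25, 33, 10, d), (25, 33, 33, v), (25, 33, 38, p), (25, 38, 10, d), (25, 38, 33, v), (25, 38, 38, p), (35, 22, 23, q), (35, 27, 23, q)}
Keep only column(s) B, E: {(1, d), (1, p), (1, v), (22, q), (27, q), (3, d), (3, p), (3, v), (33, d), (33, p), (33, v), (38, d), (38, p), (38, v)}
σ[E = p]: keep tuples satisfying E = p → {(1, p), (3, p), (33, p), (38, p)}
Keep only column(s) E, B: {(p, 1), (p, 3), (p, 33), (p, 38)}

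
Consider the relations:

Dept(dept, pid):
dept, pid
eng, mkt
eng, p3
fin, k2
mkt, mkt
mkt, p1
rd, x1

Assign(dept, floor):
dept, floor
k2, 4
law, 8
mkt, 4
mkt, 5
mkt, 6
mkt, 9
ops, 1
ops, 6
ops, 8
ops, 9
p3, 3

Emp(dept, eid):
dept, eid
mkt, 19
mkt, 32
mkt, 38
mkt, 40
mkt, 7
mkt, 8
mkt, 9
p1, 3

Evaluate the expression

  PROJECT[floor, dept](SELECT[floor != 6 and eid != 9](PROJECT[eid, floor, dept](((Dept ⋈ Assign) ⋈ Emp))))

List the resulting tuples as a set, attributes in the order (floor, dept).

Natural join on dept: {(mkt, mkt, 4), (mkt, mkt, 5), (mkt, mkt, 6), (mkt, mkt, 9), (mkt, p1, 4), (mkt, p1, 5), (mkt, p1, 6), (mkt, p1, 9)}
Natural join on dept: {(mkt, mkt, 4, 19), (mkt, mkt, 4, 32), (mkt, mkt, 4, 38), (mkt, mkt, 4, 40), (mkt, mkt, 4, 7), (mkt, mkt, 4, 8), (mkt, mkt, 4, 9), (mkt, mkt, 5, 19), (mkt, mkt, 5, 32), (mkt, mkt, 5, 38), (mkt, mkt, 5, 40), (mkt, mkt, 5, 7), (mkt, mkt, 5, 8), (mkt, mkt, 5, 9), (mkt, mkt, 6, 19), (mkt, mkt, 6, 32), (mkt, mkt, 6, 38), (mkt, mkt, 6, 40), (mkt, mkt, 6, 7), (mkt, mkt, 6, 8), (mkt, mkt, 6, 9), (mkt, mkt, 9, 19), (mkt, mkt, 9, 32), (mkt, mkt, 9, 38), (mkt, mkt, 9, 40), (mkt, mkt, 9, 7), (mkt, mkt, 9, 8), (mkt, mkt, 9, 9), (mkt, p1, 4, 19), (mkt, p1, 4, 32), (mkt, p1, 4, 38), (mkt, p1, 4, 40), (mkt, p1, 4, 7), (mkt, p1, 4, 8), (mkt, p1, 4, 9), (mkt, p1, 5, 19), (mkt, p1, 5, 32), (mkt, p1, 5, 38), (mkt, p1, 5, 40), (mkt, p1, 5, 7), (mkt, p1, 5, 8), (mkt, p1, 5, 9), (mkt, p1, 6, 19), (mkt, p1, 6, 32), (mkt, p1, 6, 38), (mkt, p1, 6, 40), (mkt, p1, 6, 7), (mkt, p1, 6, 8), (mkt, p1, 6, 9), (mkt, p1, 9, 19), (mkt, p1, 9, 32), (mkt, p1, 9, 38), (mkt, p1, 9, 40), (mkt, p1, 9, 7), (mkt, p1, 9, 8), (mkt, p1, 9, 9)}
π[eid, floor, dept]: project onto (eid, floor, dept) (28 duplicate(s) eliminated) → {(19, 4, mkt), (19, 5, mkt), (19, 6, mkt), (19, 9, mkt), (32, 4, mkt), (32, 5, mkt), (32, 6, mkt), (32, 9, mkt), (38, 4, mkt), (38, 5, mkt), (38, 6, mkt), (38, 9, mkt), (40, 4, mkt), (40, 5, mkt), (40, 6, mkt), (40, 9, mkt), (7, 4, mkt), (7, 5, mkt), (7, 6, mkt), (7, 9, mkt), (8, 4, mkt), (8, 5, mkt), (8, 6, mkt), (8, 9, mkt), (9, 4, mkt), (9, 5, mkt), (9, 6, mkt), (9, 9, mkt)}
σ[floor != 6 and eid != 9]: keep tuples satisfying floor != 6 and eid != 9 → {(19, 4, mkt), (19, 5, mkt), (19, 9, mkt), (32, 4, mkt), (32, 5, mkt), (32, 9, mkt), (38, 4, mkt), (38, 5, mkt), (38, 9, mkt), (40, 4, mkt), (40, 5, mkt), (40, 9, mkt), (7, 4, mkt), (7, 5, mkt), (7, 9, mkt), (8, 4, mkt), (8, 5, mkt), (8, 9, mkt)}
π[floor, dept]: project onto (floor, dept) (15 duplicate(s) eliminated) → {(4, mkt), (5, mkt), (9, mkt)}

{(4, mkt), (5, mkt), (9, mkt)}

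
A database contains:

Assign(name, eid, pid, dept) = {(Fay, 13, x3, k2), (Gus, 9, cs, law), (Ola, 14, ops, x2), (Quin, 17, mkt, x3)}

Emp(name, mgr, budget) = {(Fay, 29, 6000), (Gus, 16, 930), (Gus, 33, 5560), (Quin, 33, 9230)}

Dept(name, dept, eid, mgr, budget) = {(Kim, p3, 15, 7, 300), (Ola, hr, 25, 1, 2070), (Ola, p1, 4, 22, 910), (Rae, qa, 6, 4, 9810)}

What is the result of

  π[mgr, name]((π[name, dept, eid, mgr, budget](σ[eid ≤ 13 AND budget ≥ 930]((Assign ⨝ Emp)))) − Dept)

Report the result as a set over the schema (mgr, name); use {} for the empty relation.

Assign ⋈ Emp (natural join on name): {(Fay, 13, x3, k2, 29, 6000), (Gus, 9, cs, law, 16, 930), (Gus, 9, cs, law, 33, 5560), (Quin, 17, mkt, x3, 33, 9230)}
Selection eid ≤ 13 AND budget ≥ 930: {(Fay, 13, x3, k2, 29, 6000), (Gus, 9, cs, law, 16, 930), (Gus, 9, cs, law, 33, 5560)}
π[name, dept, eid, mgr, budget]: project onto (name, dept, eid, mgr, budget) → {(Fay, k2, 13, 29, 6000), (Gus, law, 9, 16, 930), (Gus, law, 9, 33, 5560)}
Set difference of the two operands is {(Fay, k2, 13, 29, 6000), (Gus, law, 9, 16, 930), (Gus, law, 9, 33, 5560)}.
π[mgr, name]: project onto (mgr, name) → {(16, Gus), (29, Fay), (33, Gus)}

{(16, Gus), (29, Fay), (33, Gus)}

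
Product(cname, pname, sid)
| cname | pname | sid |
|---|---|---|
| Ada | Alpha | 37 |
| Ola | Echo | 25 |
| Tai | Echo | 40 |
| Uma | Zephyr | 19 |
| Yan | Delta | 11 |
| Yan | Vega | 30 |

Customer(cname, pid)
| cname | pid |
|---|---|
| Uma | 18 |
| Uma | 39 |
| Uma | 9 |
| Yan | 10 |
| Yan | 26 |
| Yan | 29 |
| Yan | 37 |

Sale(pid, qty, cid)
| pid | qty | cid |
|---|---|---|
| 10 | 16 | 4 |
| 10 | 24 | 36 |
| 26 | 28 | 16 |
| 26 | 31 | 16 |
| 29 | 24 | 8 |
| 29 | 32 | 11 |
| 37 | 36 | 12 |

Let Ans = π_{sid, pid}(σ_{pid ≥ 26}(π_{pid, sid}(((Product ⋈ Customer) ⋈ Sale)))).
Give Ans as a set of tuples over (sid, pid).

Product ⋈ Customer (natural join on cname): {(Uma, Zephyr, 19, 18), (Uma, Zephyr, 19, 39), (Uma, Zephyr, 19, 9), (Yan, Delta, 11, 10), (Yan, Delta, 11, 26), (Yan, Delta, 11, 29), (Yan, Delta, 11, 37), (Yan, Vega, 30, 10), (Yan, Vega, 30, 26), (Yan, Vega, 30, 29), (Yan, Vega, 30, 37)}
(Product ⋈ Customer) ⋈ Sale (natural join on pid): {(Yan, Delta, 11, 10, 16, 4), (Yan, Delta, 11, 10, 24, 36), (Yan, Delta, 11, 26, 28, 16), (Yan, Delta, 11, 26, 31, 16), (Yan, Delta, 11, 29, 24, 8), (Yan, Delta, 11, 29, 32, 11), (Yan, Delta, 11, 37, 36, 12), (Yan, Vega, 30, 10, 16, 4), (Yan, Vega, 30, 10, 24, 36), (Yan, Vega, 30, 26, 28, 16), (Yan, Vega, 30, 26, 31, 16), (Yan, Vega, 30, 29, 24, 8), (Yan, Vega, 30, 29, 32, 11), (Yan, Vega, 30, 37, 36, 12)}
π[pid, sid]: project onto (pid, sid) (6 duplicate(s) eliminated) → {(10, 11), (10, 30), (26, 11), (26, 30), (29, 11), (29, 30), (37, 11), (37, 30)}
Apply σ_{pid ≥ 26}; surviving tuples: {(26, 11), (26, 30), (29, 11), (29, 30), (37, 11), (37, 30)}
π[sid, pid]: project onto (sid, pid) → {(11, 26), (11, 29), (11, 37), (30, 26), (30, 29), (30, 37)}

{(11, 26), (11, 29), (11, 37), (30, 26), (30, 29), (30, 37)}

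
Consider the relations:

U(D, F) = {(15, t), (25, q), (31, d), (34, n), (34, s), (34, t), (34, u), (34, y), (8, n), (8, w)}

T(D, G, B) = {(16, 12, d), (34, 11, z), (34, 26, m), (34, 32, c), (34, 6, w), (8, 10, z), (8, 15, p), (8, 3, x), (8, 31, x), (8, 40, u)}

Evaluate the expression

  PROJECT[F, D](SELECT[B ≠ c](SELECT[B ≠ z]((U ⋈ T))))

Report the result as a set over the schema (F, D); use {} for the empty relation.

U ⋈ T (natural join on D): {(34, n, 11, z), (34, n, 26, m), (34, n, 32, c), (34, n, 6, w), (34, s, 11, z), (34, s, 26, m), (34, s, 32, c), (34, s, 6, w), (34, t, 11, z), (34, t, 26, m), (34, t, 32, c), (34, t, 6, w), (34, u, 11, z), (34, u, 26, m), (34, u, 32, c), (34, u, 6, w), (34, y, 11, z), (34, y, 26, m), (34, y, 32, c), (34, y, 6, w), (8, n, 10, z), (8, n, 15, p), (8, n, 3, x), (8, n, 31, x), (8, n, 40, u), (8, w, 10, z), (8, w, 15, p), (8, w, 3, x), (8, w, 31, x), (8, w, 40, u)}
Filtering on B ≠ z leaves {(34, n, 26, m), (34, n, 32, c), (34, n, 6, w), (34, s, 26, m), (34, s, 32, c), (34, s, 6, w), (34, t, 26, m), (34, t, 32, c), (34, t, 6, w), (34, u, 26, m), (34, u, 32, c), (34, u, 6, w), (34, y, 26, m), (34, y, 32, c), (34, y, 6, w), (8, n, 15, p), (8, n, 3, x), (8, n, 31, x), (8, n, 40, u), (8, w, 15, p), (8, w, 3, x), (8, w, 31, x), (8, w, 40, u)}.
Filtering on B ≠ c leaves {(34, n, 26, m), (34, n, 6, w), (34, s, 26, m), (34, s, 6, w), (34, t, 26, m), (34, t, 6, w), (34, u, 26, m), (34, u, 6, w), (34, y, 26, m), (34, y, 6, w), (8, n, 15, p), (8, n, 3, x), (8, n, 31, x), (8, n, 40, u), (8, w, 15, p), (8, w, 3, x), (8, w, 31, x), (8, w, 40, u)}.
Projecting to F, D (11 duplicate(s) eliminated): {(n, 34), (n, 8), (s, 34), (t, 34), (u, 34), (w, 8), (y, 34)}

{(n, 34), (n, 8), (s, 34), (t, 34), (u, 34), (w, 8), (y, 34)}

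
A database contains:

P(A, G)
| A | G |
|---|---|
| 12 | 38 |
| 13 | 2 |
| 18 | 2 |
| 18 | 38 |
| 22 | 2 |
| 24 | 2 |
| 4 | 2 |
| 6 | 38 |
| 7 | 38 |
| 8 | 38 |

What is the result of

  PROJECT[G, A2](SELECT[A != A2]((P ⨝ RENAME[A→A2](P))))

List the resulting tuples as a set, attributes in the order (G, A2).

ρ[A→A2]: schema becomes (A2, G); tuples unchanged.
Natural join on G: {(12, 38, 12), (12, 38, 18), (12, 38, 6), (12, 38, 7), (12, 38, 8), (13, 2, 13), (13, 2, 18), (13, 2, 22), (13, 2, 24), (13, 2, 4), (18, 2, 13), (18, 2, 18), (18, 2, 22), (18, 2, 24), (18, 2, 4), (18, 38, 12), (18, 38, 18), (18, 38, 6), (18, 38, 7), (18, 38, 8), (22, 2, 13), (22, 2, 18), (22, 2, 22), (22, 2, 24), (22, 2, 4), (24, 2, 13), (24, 2, 18), (24, 2, 22), (24, 2, 24), (24, 2, 4), (4, 2, 13), (4, 2, 18), (4, 2, 22), (4, 2, 24), (4, 2, 4), (6, 38, 12), (6, 38, 18), (6, 38, 6), (6, 38, 7), (6, 38, 8), (7, 38, 12), (7, 38, 18), (7, 38, 6), (7, 38, 7), (7, 38, 8), (8, 38, 12), (8, 38, 18), (8, 38, 6), (8, 38, 7), (8, 38, 8)}
Selection A != A2: {(12, 38, 18), (12, 38, 6), (12, 38, 7), (12, 38, 8), (13, 2, 18), (13, 2, 22), (13, 2, 24), (13, 2, 4), (18, 2, 13), (18, 2, 22), (18, 2, 24), (18, 2, 4), (18, 38, 12), (18, 38, 6), (18, 38, 7), (18, 38, 8), (22, 2, 13), (22, 2, 18), (22, 2, 24), (22, 2, 4), (24, 2, 13), (24, 2, 18), (24, 2, 22), (24, 2, 4), (4, 2, 13), (4, 2, 18), (4, 2, 22), (4, 2, 24), (6, 38, 12), (6, 38, 18), (6, 38, 7), (6, 38, 8), (7, 38, 12), (7, 38, 18), (7, 38, 6), (7, 38, 8), (8, 38, 12), (8, 38, 18), (8, 38, 6), (8, 38, 7)}
π[G, A2]: project onto (G, A2) (30 duplicate(s) eliminated) → {(2, 13), (2, 18), (2, 22), (2, 24), (2, 4), (38, 12), (38, 18), (38, 6), (38, 7), (38, 8)}

{(2, 13), (2, 18), (2, 22), (2, 24), (2, 4), (38, 12), (38, 18), (38, 6), (38, 7), (38, 8)}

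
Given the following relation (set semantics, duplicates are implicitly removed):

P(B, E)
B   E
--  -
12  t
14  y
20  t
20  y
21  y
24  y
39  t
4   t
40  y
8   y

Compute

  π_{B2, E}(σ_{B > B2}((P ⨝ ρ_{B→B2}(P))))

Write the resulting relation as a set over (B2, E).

ρ[B→B2]: schema becomes (B2, E); tuples unchanged.
Natural join on E: {(12, t, 12), (12, t, 20), (12, t, 39), (12, t, 4), (14, y, 14), (14, y, 20), (14, y, 21), (14, y, 24), (14, y, 40), (14, y, 8), (20, t, 12), (20, t, 20), (20, t, 39), (20, t, 4), (20, y, 14), (20, y, 20), (20, y, 21), (20, y, 24), (20, y, 40), (20, y, 8), (21, y, 14), (21, y, 20), (21, y, 21), (21, y, 24), (21, y, 40), (21, y, 8), (24, y, 14), (24, y, 20), (24, y, 21), (24, y, 24), (24, y, 40), (24, y, 8), (39, t, 12), (39, t, 20), (39, t, 39), (39, t, 4), (4, t, 12), (4, t, 20), (4, t, 39), (4, t, 4), (40, y, 14), (40, y, 20), (40, y, 21), (40, y, 24), (40, y, 40), (40, y, 8), (8, y, 14), (8, y, 20), (8, y, 21), (8, y, 24), (8, y, 40), (8, y, 8)}
Filtering on B > B2 leaves {(12, t, 4), (14, y, 8), (20, t, 12), (20, t, 4), (20, y, 14), (20, y, 8), (21, y, 14), (21, y, 20), (21, y, 8), (24, y, 14), (24, y, 20), (24, y, 21), (24, y, 8), (39, t, 12), (39, t, 20), (39, t, 4), (40, y, 14), (40, y, 20), (40, y, 21), (40, y, 24), (40, y, 8)}.
Projecting to B2, E (13 duplicate(s) eliminated): {(12, t), (14, y), (20, t), (20, y), (21, y), (24, y), (4, t), (8, y)}

{(12, t), (14, y), (20, t), (20, y), (21, y), (24, y), (4, t), (8, y)}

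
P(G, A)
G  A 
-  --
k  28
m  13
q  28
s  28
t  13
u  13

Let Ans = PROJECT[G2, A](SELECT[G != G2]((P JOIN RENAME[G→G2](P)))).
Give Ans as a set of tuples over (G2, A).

{(k, 28), (m, 13), (q, 28), (s, 28), (t, 13), (u, 13)}

ρ[G→G2]: schema becomes (G2, A); tuples unchanged.
Joining P and RENAME[G→G2](P) on A yields {(k, 28, k), (k, 28, q), (k, 28, s), (m, 13, m), (m, 13, t), (m, 13, u), (q, 28, k), (q, 28, q), (q, 28, s), (s, 28, k), (s, 28, q), (s, 28, s), (t, 13, m), (t, 13, t), (t, 13, u), (u, 13, m), (u, 13, t), (u, 13, u)}.
Apply σ_{G != G2}; surviving tuples: {(k, 28, q), (k, 28, s), (m, 13, t), (m, 13, u), (q, 28, k), (q, 28, s), (s, 28, k), (s, 28, q), (t, 13, m), (t, 13, u), (u, 13, m), (u, 13, t)}
Projecting to G2, A (6 duplicate(s) eliminated): {(k, 28), (m, 13), (q, 28), (s, 28), (t, 13), (u, 13)}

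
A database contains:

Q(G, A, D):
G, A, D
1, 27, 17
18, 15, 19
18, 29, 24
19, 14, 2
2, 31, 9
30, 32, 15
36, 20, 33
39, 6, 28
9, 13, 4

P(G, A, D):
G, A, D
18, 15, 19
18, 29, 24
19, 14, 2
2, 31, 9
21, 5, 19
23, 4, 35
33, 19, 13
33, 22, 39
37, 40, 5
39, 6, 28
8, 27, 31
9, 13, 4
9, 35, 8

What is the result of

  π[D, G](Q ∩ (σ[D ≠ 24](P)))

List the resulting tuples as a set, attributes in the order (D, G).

{(19, 18), (2, 19), (28, 39), (4, 9), (9, 2)}

Selection D ≠ 24: {(18, 15, 19), (19, 14, 2), (2, 31, 9), (21, 5, 19), (23, 4, 35), (33, 19, 13), (33, 22, 39), (37, 40, 5), (39, 6, 28), (8, 27, 31), (9, 13, 4), (9, 35, 8)}
Taking the intersection: {(18, 15, 19), (19, 14, 2), (2, 31, 9), (39, 6, 28), (9, 13, 4)}
Projecting to D, G: {(19, 18), (2, 19), (28, 39), (4, 9), (9, 2)}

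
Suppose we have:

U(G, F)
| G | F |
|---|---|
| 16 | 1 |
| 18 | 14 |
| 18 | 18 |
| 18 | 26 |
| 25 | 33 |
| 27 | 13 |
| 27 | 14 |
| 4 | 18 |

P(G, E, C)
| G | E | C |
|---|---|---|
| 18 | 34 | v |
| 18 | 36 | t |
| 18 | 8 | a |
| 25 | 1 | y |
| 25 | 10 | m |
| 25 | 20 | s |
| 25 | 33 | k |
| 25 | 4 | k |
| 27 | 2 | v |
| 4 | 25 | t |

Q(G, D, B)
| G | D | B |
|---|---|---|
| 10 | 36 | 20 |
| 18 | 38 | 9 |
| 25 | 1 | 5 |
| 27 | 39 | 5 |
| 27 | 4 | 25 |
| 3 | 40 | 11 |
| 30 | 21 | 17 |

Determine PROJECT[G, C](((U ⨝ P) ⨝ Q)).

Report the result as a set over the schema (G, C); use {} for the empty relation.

{(18, a), (18, t), (18, v), (25, k), (25, m), (25, s), (25, y), (27, v)}

Joining U and P on G yields {(18, 14, 34, v), (18, 14, 36, t), (18, 14, 8, a), (18, 18, 34, v), (18, 18, 36, t), (18, 18, 8, a), (18, 26, 34, v), (18, 26, 36, t), (18, 26, 8, a), (25, 33, 1, y), (25, 33, 10, m), (25, 33, 20, s), (25, 33, 33, k), (25, 33, 4, k), (27, 13, 2, v), (27, 14, 2, v), (4, 18, 25, t)}.
Joining (U ⨝ P) and Q on G yields {(18, 14, 34, v, 38, 9), (18, 14, 36, t, 38, 9), (18, 14, 8, a, 38, 9), (18, 18, 34, v, 38, 9), (18, 18, 36, t, 38, 9), (18, 18, 8, a, 38, 9), (18, 26, 34, v, 38, 9), (18, 26, 36, t, 38, 9), (18, 26, 8, a, 38, 9), (25, 33, 1, y, 1, 5), (25, 33, 10, m, 1, 5), (25, 33, 20, s, 1, 5), (25, 33, 33, k, 1, 5), (25, 33, 4, k, 1, 5), (27, 13, 2, v, 39, 5), (27, 13, 2, v, 4, 25), (27, 14, 2, v, 39, 5), (27, 14, 2, v, 4, 25)}.
Keep only column(s) G, C (10 duplicate(s) eliminated): {(18, a), (18, t), (18, v), (25, k), (25, m), (25, s), (25, y), (27, v)}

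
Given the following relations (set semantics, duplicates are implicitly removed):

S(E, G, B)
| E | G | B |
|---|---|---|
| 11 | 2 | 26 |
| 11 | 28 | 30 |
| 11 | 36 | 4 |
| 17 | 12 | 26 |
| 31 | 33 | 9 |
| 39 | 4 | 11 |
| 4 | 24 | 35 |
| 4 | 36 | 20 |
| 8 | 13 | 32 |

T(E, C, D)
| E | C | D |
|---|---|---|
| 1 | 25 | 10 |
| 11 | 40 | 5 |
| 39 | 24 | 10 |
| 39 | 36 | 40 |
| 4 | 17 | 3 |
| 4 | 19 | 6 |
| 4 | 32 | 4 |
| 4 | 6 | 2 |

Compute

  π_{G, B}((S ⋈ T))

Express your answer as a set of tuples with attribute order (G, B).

Joining S and T on E yields {(11, 2, 26, 40, 5), (11, 28, 30, 40, 5), (11, 36, 4, 40, 5), (39, 4, 11, 24, 10), (39, 4, 11, 36, 40), (4, 24, 35, 17, 3), (4, 24, 35, 19, 6), (4, 24, 35, 32, 4), (4, 24, 35, 6, 2), (4, 36, 20, 17, 3), (4, 36, 20, 19, 6), (4, 36, 20, 32, 4), (4, 36, 20, 6, 2)}.
π[G, B]: project onto (G, B) (7 duplicate(s) eliminated) → {(2, 26), (24, 35), (28, 30), (36, 20), (36, 4), (4, 11)}

{(2, 26), (24, 35), (28, 30), (36, 20), (36, 4), (4, 11)}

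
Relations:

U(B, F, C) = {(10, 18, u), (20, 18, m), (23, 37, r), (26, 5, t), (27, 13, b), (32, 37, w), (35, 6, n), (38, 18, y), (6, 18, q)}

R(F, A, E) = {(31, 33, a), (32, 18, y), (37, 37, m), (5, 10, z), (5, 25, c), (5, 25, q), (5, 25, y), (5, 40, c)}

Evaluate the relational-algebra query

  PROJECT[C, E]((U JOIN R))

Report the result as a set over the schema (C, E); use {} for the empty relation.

Joining U and R on F yields {(23, 37, r, 37, m), (26, 5, t, 10, z), (26, 5, t, 25, c), (26, 5, t, 25, q), (26, 5, t, 25, y), (26, 5, t, 40, c), (32, 37, w, 37, m)}.
Projecting to C, E (1 duplicate(s) eliminated): {(r, m), (t, c), (t, q), (t, y), (t, z), (w, m)}

{(r, m), (t, c), (t, q), (t, y), (t, z), (w, m)}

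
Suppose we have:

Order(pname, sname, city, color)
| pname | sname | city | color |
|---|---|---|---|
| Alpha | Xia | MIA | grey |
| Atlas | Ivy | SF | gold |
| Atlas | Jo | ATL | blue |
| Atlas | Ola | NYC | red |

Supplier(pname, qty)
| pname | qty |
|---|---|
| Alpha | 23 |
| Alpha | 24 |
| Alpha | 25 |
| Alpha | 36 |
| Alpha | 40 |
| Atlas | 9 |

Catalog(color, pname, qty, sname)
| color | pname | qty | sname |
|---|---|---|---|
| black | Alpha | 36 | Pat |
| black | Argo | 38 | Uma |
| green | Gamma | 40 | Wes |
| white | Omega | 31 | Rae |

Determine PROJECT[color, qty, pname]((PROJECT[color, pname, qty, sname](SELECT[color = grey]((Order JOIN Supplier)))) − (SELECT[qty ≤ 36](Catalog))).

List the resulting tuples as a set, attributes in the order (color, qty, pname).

Natural join on pname: {(Alpha, Xia, MIA, grey, 23), (Alpha, Xia, MIA, grey, 24), (Alpha, Xia, MIA, grey, 25), (Alpha, Xia, MIA, grey, 36), (Alpha, Xia, MIA, grey, 40), (Atlas, Ivy, SF, gold, 9), (Atlas, Jo, ATL, blue, 9), (Atlas, Ola, NYC, red, 9)}
Filtering on color = grey leaves {(Alpha, Xia, MIA, grey, 23), (Alpha, Xia, MIA, grey, 24), (Alpha, Xia, MIA, grey, 25), (Alpha, Xia, MIA, grey, 36), (Alpha, Xia, MIA, grey, 40)}.
π[color, pname, qty, sname]: project onto (color, pname, qty, sname) → {(grey, Alpha, 23, Xia), (grey, Alpha, 24, Xia), (grey, Alpha, 25, Xia), (grey, Alpha, 36, Xia), (grey, Alpha, 40, Xia)}
Filtering on qty ≤ 36 leaves {(black, Alpha, 36, Pat), (white, Omega, 31, Rae)}.
Set difference of the two operands is {(grey, Alpha, 23, Xia), (grey, Alpha, 24, Xia), (grey, Alpha, 25, Xia), (grey, Alpha, 36, Xia), (grey, Alpha, 40, Xia)}.
π[color, qty, pname]: project onto (color, qty, pname) → {(grey, 23, Alpha), (grey, 24, Alpha), (grey, 25, Alpha), (grey, 36, Alpha), (grey, 40, Alpha)}

{(grey, 23, Alpha), (grey, 24, Alpha), (grey, 25, Alpha), (grey, 36, Alpha), (grey, 40, Alpha)}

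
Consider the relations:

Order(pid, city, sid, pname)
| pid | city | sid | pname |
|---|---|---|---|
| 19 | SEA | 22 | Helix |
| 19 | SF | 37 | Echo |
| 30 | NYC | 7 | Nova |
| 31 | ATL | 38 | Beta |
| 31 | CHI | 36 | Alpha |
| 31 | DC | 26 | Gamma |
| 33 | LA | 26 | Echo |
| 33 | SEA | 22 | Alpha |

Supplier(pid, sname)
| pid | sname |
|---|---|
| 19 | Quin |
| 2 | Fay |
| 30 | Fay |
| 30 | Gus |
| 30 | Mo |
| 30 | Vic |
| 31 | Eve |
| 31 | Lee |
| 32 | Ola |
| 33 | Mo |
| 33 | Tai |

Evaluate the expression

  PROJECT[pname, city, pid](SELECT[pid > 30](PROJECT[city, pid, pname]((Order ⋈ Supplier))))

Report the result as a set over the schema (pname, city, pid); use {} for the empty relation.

Order ⋈ Supplier (natural join on pid): {(19, SEA, 22, Helix, Quin), (19, SF, 37, Echo, Quin), (30, NYC, 7, Nova, Fay), (30, NYC, 7, Nova, Gus), (30, NYC, 7, Nova, Mo), (30, NYC, 7, Nova, Vic), (31, ATL, 38, Beta, Eve), (31, ATL, 38, Beta, Lee), (31, CHI, 36, Alpha, Eve), (31, CHI, 36, Alpha, Lee), (31, DC, 26, Gamma, Eve), (31, DC, 26, Gamma, Lee), (33, LA, 26, Echo, Mo), (33, LA, 26, Echo, Tai), (33, SEA, 22, Alpha, Mo), (33, SEA, 22, Alpha, Tai)}
π[city, pid, pname]: project onto (city, pid, pname) (8 duplicate(s) eliminated) → {(ATL, 31, Beta), (CHI, 31, Alpha), (DC, 31, Gamma), (LA, 33, Echo), (NYC, 30, Nova), (SEA, 19, Helix), (SEA, 33, Alpha), (SF, 19, Echo)}
σ[pid > 30]: keep tuples satisfying pid > 30 → {(ATL, 31, Beta), (CHI, 31, Alpha), (DC, 31, Gamma), (LA, 33, Echo), (SEA, 33, Alpha)}
π[pname, city, pid]: project onto (pname, city, pid) → {(Alpha, CHI, 31), (Alpha, SEA, 33), (Beta, ATL, 31), (Echo, LA, 33), (Gamma, DC, 31)}

{(Alpha, CHI, 31), (Alpha, SEA, 33), (Beta, ATL, 31), (Echo, LA, 33), (Gamma, DC, 31)}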